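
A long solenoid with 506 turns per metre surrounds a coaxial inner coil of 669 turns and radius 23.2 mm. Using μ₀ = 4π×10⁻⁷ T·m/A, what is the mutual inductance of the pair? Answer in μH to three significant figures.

The outer solenoid produces a uniform field B₁ = μ₀n₁I₁ across the inner coil,
so the flux linkage is N₂Φ = N₂B₁A₂ = μ₀n₁N₂A₂·I₁, giving M = μ₀n₁N₂A₂.
A₂ = πr² = π(2.320×10^-2 m)² = 1.691×10^-3 m².
M = (4π×10⁻⁷)(506)(669)(1.691×10^-3) = 7.193×10^-4 H.

M ≈ 719 μH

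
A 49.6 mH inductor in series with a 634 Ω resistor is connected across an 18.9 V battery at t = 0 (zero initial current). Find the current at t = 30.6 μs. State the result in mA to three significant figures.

τ = L/R = 4.960×10^-2/634 = 7.823×10^-5 s; final current I_∞ = ε/R = 18.9/634 = 2.981×10^-2 A.
I(t) = I_∞(1 − e^(−t/τ)) with t/τ = 0.391.
I = (2.981×10^-2)(1 − e^(−0.391)) = 9.650×10^-3 A.

I ≈ 9.65 mA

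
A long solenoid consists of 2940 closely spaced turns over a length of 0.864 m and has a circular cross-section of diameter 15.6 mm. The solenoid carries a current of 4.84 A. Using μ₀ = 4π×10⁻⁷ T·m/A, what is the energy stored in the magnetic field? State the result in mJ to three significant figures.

A = π(d/2)² = π(7.800×10^-3 m)² = 1.911×10^-4 m².
L = μ₀N²A/ℓ = (4π×10⁻⁷)(2940)²(1.911×10^-4)/(0.864) = 2.403×10^-3 H.
U = ½LI² = ½(2.403×10^-3)(4.84)² = 2.814×10^-2 J.

U ≈ 28.1 mJ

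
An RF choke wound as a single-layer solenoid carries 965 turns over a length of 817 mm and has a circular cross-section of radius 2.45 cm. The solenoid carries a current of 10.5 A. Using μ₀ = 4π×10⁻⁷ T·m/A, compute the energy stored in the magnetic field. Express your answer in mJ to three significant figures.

A = πr² = π(2.450×10^-2 m)² = 1.886×10^-3 m².
L = μ₀N²A/ℓ = (4π×10⁻⁷)(965)²(1.886×10^-3)/(0.817) = 2.701×10^-3 H.
U = ½LI² = ½(2.701×10^-3)(10.5)² = 0.1489 J.

U ≈ 149 mJ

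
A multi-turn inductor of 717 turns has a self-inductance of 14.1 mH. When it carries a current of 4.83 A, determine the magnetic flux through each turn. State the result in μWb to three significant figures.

From L = NΦ_B/I, the flux per turn is Φ_B = LI/N.
Φ_B = (1.410×10^-2 H)(4.83 A)/717 = 9.498×10^-5 Wb.

Φ_B ≈ 95.0 μWb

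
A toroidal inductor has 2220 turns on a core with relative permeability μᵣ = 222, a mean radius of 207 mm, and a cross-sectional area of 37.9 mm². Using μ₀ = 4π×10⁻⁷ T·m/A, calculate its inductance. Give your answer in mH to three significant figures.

L ≈ 40.1 mH

For a thin toroid, L = μ₀μᵣN²A/(2πR).
L = (4π×10⁻⁷)(222)(2220)²(3.790×10^-5) / (2π×0.207 m) = 4.006×10^-2 H.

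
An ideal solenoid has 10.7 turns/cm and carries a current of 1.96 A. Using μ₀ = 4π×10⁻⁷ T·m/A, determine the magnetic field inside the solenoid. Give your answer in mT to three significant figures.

B ≈ 2.64 mT

Inside a long solenoid, B = μ₀nI.
B = (4π×10⁻⁷)(1.070×10^3 m⁻¹)(1.96 A) = 2.635×10^-3 T.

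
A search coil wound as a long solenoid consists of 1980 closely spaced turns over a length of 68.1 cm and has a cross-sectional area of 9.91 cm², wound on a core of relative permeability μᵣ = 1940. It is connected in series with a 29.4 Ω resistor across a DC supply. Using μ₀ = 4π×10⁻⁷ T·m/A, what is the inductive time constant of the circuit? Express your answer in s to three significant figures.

A = 9.91 cm² = 9.910×10^-4 m².
L = μ₀μᵣN²A/ℓ = (4π×10⁻⁷)(1940)(1980)²(9.910×10^-4)/(0.681) = 13.91 H.
τ = L/R = (13.91)/(29.4) = 0.4731 s.

τ ≈ 0.473 s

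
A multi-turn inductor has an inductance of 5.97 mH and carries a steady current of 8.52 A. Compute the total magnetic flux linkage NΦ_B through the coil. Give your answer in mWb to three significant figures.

NΦ_B ≈ 50.9 mWb

From L = NΦ_B/I, the flux linkage is NΦ_B = LI.
NΦ_B = (5.970×10^-3 H)(8.52 A) = 5.086×10^-2 Wb.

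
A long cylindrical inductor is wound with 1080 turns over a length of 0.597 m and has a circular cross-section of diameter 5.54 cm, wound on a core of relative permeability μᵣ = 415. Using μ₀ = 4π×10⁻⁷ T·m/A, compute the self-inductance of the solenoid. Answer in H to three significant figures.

A = π(d/2)² = π(2.770×10^-2 m)² = 2.411×10^-3 m².
For a long solenoid, L = μ₀μᵣN²A/ℓ.
L = (4π×10⁻⁷)(415)(1080)²(2.411×10^-3)/(0.597 m) = 2.456 H.

L ≈ 2.46 H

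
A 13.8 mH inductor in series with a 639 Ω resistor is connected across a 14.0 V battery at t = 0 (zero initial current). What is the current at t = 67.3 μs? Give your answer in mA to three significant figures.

I ≈ 20.9 mA

τ = L/R = 1.380×10^-2/639 = 2.160×10^-5 s; final current I_∞ = ε/R = 14.0/639 = 2.191×10^-2 A.
I(t) = I_∞(1 − e^(−t/τ)) with t/τ = 3.116.
I = (2.191×10^-2)(1 − e^(−3.116)) = 2.094×10^-2 A.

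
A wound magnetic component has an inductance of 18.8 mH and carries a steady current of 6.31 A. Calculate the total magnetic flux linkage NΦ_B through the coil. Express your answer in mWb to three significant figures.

From L = NΦ_B/I, the flux linkage is NΦ_B = LI.
NΦ_B = (1.880×10^-2 H)(6.31 A) = 0.1186 Wb.

NΦ_B ≈ 119 mWb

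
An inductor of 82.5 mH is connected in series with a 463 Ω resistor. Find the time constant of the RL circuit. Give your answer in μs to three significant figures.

τ = L/R = (8.250×10^-2 H)/(463 Ω) = 1.782×10^-4 s.

τ ≈ 178 μs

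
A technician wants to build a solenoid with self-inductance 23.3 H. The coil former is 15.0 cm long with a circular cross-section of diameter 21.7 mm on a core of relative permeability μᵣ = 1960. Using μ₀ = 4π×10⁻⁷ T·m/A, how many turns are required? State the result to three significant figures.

A = π(d/2)² = π(1.085×10^-2 m)² = 3.698×10^-4 m².
From L = μ₀μᵣN²A/ℓ, N = √(Lℓ / (μ₀μᵣA)).
N = √[(23.3)(0.15) / ((4π×10⁻⁷)(1960)×3.698×10^-4)] = √(3.837×10^6) ≈ 1958.8.

N ≈ 1960 turns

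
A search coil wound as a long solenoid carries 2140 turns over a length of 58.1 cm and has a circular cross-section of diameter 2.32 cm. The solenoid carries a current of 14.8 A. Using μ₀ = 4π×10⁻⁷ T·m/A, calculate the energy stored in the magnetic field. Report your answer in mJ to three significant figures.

A = π(d/2)² = π(1.160×10^-2 m)² = 4.227×10^-4 m².
L = μ₀N²A/ℓ = (4π×10⁻⁷)(2140)²(4.227×10^-4)/(0.581) = 4.187×10^-3 H.
U = ½LI² = ½(4.187×10^-3)(14.8)² = 0.4586 J.

U ≈ 459 mJ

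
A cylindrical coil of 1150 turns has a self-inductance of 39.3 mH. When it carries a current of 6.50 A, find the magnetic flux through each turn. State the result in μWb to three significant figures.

From L = NΦ_B/I, the flux per turn is Φ_B = LI/N.
Φ_B = (3.930×10^-2 H)(6.50 A)/1150 = 2.221×10^-4 Wb.

Φ_B ≈ 222 μWb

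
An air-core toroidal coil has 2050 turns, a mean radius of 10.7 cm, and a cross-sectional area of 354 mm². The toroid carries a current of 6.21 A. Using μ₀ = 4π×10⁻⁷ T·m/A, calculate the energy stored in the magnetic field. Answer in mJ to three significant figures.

L = μ₀N²A/(2πR) = (4π×10⁻⁷)(2050)²(3.540×10^-4)/(2π×0.107) = 2.781×10^-3 H.
U = ½LI² = ½(2.781×10^-3)(6.21)² = 5.362×10^-2 J.

U ≈ 53.6 mJ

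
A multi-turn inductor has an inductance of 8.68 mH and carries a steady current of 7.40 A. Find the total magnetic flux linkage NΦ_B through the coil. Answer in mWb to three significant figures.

From L = NΦ_B/I, the flux linkage is NΦ_B = LI.
NΦ_B = (8.680×10^-3 H)(7.40 A) = 6.423×10^-2 Wb.

NΦ_B ≈ 64.2 mWb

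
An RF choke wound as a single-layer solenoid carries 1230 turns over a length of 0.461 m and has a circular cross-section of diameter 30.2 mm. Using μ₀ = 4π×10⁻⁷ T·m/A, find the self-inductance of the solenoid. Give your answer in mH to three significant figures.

A = π(d/2)² = π(1.510×10^-2 m)² = 7.163×10^-4 m².
For a long solenoid, L = μ₀N²A/ℓ.
L = (4π×10⁻⁷)(1230)²(7.163×10^-4)/(0.461 m) = 2.954×10^-3 H.

L ≈ 2.95 mH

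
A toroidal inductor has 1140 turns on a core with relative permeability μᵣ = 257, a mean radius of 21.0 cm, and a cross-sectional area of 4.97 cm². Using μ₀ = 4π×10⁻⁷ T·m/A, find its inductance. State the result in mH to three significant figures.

For a thin toroid, L = μ₀μᵣN²A/(2πR).
L = (4π×10⁻⁷)(257)(1140)²(4.970×10^-4) / (2π×0.21 m) = 0.1581 H.

L ≈ 158 mH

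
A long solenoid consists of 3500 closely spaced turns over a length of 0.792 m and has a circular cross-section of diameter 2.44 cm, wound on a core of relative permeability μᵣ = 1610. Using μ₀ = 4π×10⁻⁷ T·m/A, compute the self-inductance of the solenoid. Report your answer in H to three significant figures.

L ≈ 14.6 H

A = π(d/2)² = π(1.220×10^-2 m)² = 4.676×10^-4 m².
For a long solenoid, L = μ₀μᵣN²A/ℓ.
L = (4π×10⁻⁷)(1610)(3500)²(4.676×10^-4)/(0.792 m) = 14.63 H.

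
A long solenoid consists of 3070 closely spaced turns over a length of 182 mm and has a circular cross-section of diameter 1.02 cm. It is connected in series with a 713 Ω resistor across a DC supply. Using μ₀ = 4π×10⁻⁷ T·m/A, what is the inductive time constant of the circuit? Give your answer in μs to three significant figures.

τ ≈ 7.46 μs

A = π(d/2)² = π(5.100×10^-3 m)² = 8.171×10^-5 m².
L = μ₀N²A/ℓ = (4π×10⁻⁷)(3070)²(8.171×10^-5)/(0.182) = 5.317×10^-3 H.
τ = L/R = (5.317×10^-3)/(713) = 7.458×10^-6 s.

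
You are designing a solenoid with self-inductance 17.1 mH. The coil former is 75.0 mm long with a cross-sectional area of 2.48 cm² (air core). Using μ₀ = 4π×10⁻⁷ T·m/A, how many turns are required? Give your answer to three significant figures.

A = 2.48 cm² = 2.480×10^-4 m².
From L = μ₀N²A/ℓ, N = √(Lℓ / (μ₀A)).
N = √[(1.710×10^-2)(7.500×10^-2) / ((4π×10⁻⁷)×2.480×10^-4)] = √(4.115×10^6) ≈ 2028.6.

N ≈ 2030 turns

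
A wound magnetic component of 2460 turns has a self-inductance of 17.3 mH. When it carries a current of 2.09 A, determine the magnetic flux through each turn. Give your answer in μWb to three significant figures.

Φ_B ≈ 14.7 μWb

From L = NΦ_B/I, the flux per turn is Φ_B = LI/N.
Φ_B = (1.730×10^-2 H)(2.09 A)/2460 = 1.470×10^-5 Wb.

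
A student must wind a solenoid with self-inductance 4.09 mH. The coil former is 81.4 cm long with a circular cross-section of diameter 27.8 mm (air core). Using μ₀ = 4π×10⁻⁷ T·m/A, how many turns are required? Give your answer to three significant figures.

A = π(d/2)² = π(1.390×10^-2 m)² = 6.070×10^-4 m².
From L = μ₀N²A/ℓ, N = √(Lℓ / (μ₀A)).
N = √[(4.090×10^-3)(0.814) / ((4π×10⁻⁷)×6.070×10^-4)] = √(4.3647×10^6) ≈ 2089.2.

N ≈ 2090 turns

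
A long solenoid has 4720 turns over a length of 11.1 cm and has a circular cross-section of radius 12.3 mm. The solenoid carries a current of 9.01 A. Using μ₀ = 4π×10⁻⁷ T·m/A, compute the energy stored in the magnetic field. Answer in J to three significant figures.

U ≈ 4.87 J

A = πr² = π(1.230×10^-2 m)² = 4.753×10^-4 m².
L = μ₀N²A/ℓ = (4π×10⁻⁷)(4720)²(4.753×10^-4)/(0.111) = 0.1199 H.
U = ½LI² = ½(0.1199)(9.01)² = 4.866 J.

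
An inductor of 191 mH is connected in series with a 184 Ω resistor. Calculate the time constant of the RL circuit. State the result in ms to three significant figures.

τ = L/R = (0.191 H)/(184 Ω) = 1.038×10^-3 s.

τ ≈ 1.04 ms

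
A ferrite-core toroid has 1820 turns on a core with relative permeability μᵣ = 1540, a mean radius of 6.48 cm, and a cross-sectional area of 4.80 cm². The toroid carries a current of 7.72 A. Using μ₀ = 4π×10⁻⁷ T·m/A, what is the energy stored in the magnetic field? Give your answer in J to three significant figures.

L = μ₀μᵣN²A/(2πR) = (4π×10⁻⁷)(1540)(1820)²(4.800×10^-4)/(2π×6.480×10^-2) = 7.557 H.
U = ½LI² = ½(7.557)(7.72)² = 225.2 J.

U ≈ 225 J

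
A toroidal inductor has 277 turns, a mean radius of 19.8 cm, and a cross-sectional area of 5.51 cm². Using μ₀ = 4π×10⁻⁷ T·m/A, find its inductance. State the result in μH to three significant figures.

For a thin toroid, L = μ₀N²A/(2πR).
L = (4π×10⁻⁷)(277)²(5.510×10^-4) / (2π×0.198 m) = 4.270×10^-5 H.

L ≈ 42.7 μH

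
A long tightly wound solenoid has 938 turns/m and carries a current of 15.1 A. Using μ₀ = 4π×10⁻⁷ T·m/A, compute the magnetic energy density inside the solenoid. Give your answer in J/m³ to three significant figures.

u ≈ 126 J/m³

B = μ₀nI = (4π×10⁻⁷)(938)(15.1) = 1.780×10^-2 T.
u = B²/(2μ₀) = (1.780×10^-2)²/(2×4π×10⁻⁷) = 126 J/m³.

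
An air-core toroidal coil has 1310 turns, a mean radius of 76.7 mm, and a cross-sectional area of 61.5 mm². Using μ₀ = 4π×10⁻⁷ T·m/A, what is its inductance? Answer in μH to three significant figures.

L ≈ 275 μH

For a thin toroid, L = μ₀N²A/(2πR).
L = (4π×10⁻⁷)(1310)²(6.150×10^-5) / (2π×7.670×10^-2 m) = 2.752×10^-4 H.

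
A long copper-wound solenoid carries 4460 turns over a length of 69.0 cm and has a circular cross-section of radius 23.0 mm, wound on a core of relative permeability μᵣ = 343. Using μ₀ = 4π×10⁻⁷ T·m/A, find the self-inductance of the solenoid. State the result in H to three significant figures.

A = πr² = π(2.300×10^-2 m)² = 1.662×10^-3 m².
For a long solenoid, L = μ₀μᵣN²A/ℓ.
L = (4π×10⁻⁷)(343)(4460)²(1.662×10^-3)/(0.69 m) = 20.65 H.

L ≈ 20.7 H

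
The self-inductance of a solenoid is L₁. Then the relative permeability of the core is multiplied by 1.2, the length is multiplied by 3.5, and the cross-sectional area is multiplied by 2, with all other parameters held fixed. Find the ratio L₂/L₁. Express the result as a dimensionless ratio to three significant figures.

L₂/L₁ = 0.686

For a solenoid, L ∝ μᵣN²A/ℓ.
L₂/L₁ = (1.2) × (3.5)^-1 × (2) = 0.686.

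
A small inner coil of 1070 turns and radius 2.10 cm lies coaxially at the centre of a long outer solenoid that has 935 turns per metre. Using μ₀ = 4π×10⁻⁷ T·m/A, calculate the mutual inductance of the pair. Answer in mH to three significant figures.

The outer solenoid produces a uniform field B₁ = μ₀n₁I₁ across the inner coil,
so the flux linkage is N₂Φ = N₂B₁A₂ = μ₀n₁N₂A₂·I₁, giving M = μ₀n₁N₂A₂.
A₂ = πr² = π(2.100×10^-2 m)² = 1.385×10^-3 m².
M = (4π×10⁻⁷)(935)(1070)(1.385×10^-3) = 1.742×10^-3 H.

M ≈ 1.74 mH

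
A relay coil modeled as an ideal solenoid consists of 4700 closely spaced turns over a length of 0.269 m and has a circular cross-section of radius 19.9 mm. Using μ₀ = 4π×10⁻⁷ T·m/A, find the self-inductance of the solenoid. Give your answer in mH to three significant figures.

L ≈ 128 mH

A = πr² = π(1.990×10^-2 m)² = 1.244×10^-3 m².
For a long solenoid, L = μ₀N²A/ℓ.
L = (4π×10⁻⁷)(4700)²(1.244×10^-3)/(0.269 m) = 0.1284 H.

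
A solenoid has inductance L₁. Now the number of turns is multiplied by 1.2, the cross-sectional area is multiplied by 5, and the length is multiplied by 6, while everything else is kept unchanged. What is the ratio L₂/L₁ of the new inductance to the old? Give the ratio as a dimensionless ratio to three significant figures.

L₂/L₁ = 1.20

For a solenoid, L ∝ μᵣN²A/ℓ.
L₂/L₁ = (1.2)^2 × (5) × (6)^-1 = 1.20.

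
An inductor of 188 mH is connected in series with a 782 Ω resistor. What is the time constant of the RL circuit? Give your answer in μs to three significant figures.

τ ≈ 240 μs

τ = L/R = (0.188 H)/(782 Ω) = 2.404×10^-4 s.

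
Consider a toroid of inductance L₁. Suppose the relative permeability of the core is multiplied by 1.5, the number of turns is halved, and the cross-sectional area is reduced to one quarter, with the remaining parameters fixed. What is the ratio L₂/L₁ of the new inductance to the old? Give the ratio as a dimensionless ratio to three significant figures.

L₂/L₁ = 0.0938

For a toroid, L ∝ μᵣN²A/R.
L₂/L₁ = (1.5) × (0.5)^2 × (0.25) = 0.0938.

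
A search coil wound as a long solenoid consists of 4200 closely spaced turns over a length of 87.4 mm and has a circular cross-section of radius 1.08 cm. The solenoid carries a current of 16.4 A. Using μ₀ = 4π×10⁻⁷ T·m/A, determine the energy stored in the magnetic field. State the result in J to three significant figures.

U ≈ 12.5 J

A = πr² = π(1.080×10^-2 m)² = 3.664×10^-4 m².
L = μ₀N²A/ℓ = (4π×10⁻⁷)(4200)²(3.664×10^-4)/(8.740×10^-2) = 9.294×10^-2 H.
U = ½LI² = ½(9.294×10^-2)(16.4)² = 12.5 J.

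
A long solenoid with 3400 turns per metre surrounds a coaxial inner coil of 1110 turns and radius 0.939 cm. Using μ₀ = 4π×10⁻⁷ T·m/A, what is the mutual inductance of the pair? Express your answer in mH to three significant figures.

M ≈ 1.31 mH

The outer solenoid produces a uniform field B₁ = μ₀n₁I₁ across the inner coil,
so the flux linkage is N₂Φ = N₂B₁A₂ = μ₀n₁N₂A₂·I₁, giving M = μ₀n₁N₂A₂.
A₂ = πr² = π(9.390×10^-3 m)² = 2.770×10^-4 m².
M = (4π×10⁻⁷)(3400)(1110)(2.770×10^-4) = 1.314×10^-3 H.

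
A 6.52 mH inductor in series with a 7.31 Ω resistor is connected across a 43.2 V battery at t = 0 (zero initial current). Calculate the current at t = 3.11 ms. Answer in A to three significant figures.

I ≈ 5.73 A

τ = L/R = 6.520×10^-3/7.31 = 8.919×10^-4 s; final current I_∞ = ε/R = 43.2/7.31 = 5.91 A.
I(t) = I_∞(1 − e^(−t/τ)) with t/τ = 3.487.
I = (5.91)(1 − e^(−3.487)) = 5.729 A.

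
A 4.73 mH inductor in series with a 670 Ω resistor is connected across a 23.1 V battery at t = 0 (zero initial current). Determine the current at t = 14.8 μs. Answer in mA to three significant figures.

τ = L/R = 4.730×10^-3/670 = 7.060×10^-6 s; final current I_∞ = ε/R = 23.1/670 = 3.448×10^-2 A.
I(t) = I_∞(1 − e^(−t/τ)) with t/τ = 2.096.
I = (3.448×10^-2)(1 − e^(−2.096)) = 3.024×10^-2 A.

I ≈ 30.2 mA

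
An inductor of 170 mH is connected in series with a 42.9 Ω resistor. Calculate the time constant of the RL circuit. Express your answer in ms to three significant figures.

τ ≈ 3.96 ms

τ = L/R = (0.17 H)/(42.9 Ω) = 3.963×10^-3 s.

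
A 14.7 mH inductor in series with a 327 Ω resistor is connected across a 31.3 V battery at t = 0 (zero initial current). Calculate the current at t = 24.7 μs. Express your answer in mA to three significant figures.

τ = L/R = 1.470×10^-2/327 = 4.495×10^-5 s; final current I_∞ = ε/R = 31.3/327 = 9.572×10^-2 A.
I(t) = I_∞(1 − e^(−t/τ)) with t/τ = 0.549.
I = (9.572×10^-2)(1 − e^(−0.549)) = 4.046×10^-2 A.

I ≈ 40.5 mA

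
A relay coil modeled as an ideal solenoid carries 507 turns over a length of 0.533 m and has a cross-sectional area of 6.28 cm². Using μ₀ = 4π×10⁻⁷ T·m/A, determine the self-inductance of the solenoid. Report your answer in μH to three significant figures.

A = 6.28 cm² = 6.280×10^-4 m².
For a long solenoid, L = μ₀N²A/ℓ.
L = (4π×10⁻⁷)(507)²(6.280×10^-4)/(0.533 m) = 3.806×10^-4 H.

L ≈ 381 μH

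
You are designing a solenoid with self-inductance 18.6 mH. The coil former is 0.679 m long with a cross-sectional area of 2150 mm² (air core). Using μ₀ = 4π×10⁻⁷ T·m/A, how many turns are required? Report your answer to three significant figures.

A = 2150 mm² = 2.150×10^-3 m².
From L = μ₀N²A/ℓ, N = √(Lℓ / (μ₀A)).
N = √[(1.860×10^-2)(0.679) / ((4π×10⁻⁷)×2.150×10^-3)] = √(4.674×10^6) ≈ 2162.1.

N ≈ 2160 turns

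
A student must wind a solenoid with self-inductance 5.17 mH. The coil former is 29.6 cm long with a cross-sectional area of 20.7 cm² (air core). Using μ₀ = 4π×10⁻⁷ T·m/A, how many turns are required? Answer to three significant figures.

N ≈ 767 turns

A = 20.7 cm² = 2.070×10^-3 m².
From L = μ₀N²A/ℓ, N = √(Lℓ / (μ₀A)).
N = √[(5.170×10^-3)(0.296) / ((4π×10⁻⁷)×2.070×10^-3)] = √(5.883×10^5) ≈ 767.0.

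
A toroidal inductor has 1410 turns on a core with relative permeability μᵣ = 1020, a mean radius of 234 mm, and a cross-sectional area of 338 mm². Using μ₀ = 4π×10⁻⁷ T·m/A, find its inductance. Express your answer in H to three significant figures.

For a thin toroid, L = μ₀μᵣN²A/(2πR).
L = (4π×10⁻⁷)(1020)(1410)²(3.380×10^-4) / (2π×0.234 m) = 0.5858 H.

L ≈ 0.586 H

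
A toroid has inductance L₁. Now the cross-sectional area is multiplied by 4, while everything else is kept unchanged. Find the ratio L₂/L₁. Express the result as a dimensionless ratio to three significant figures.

L₂/L₁ = 4.00

For a toroid, L ∝ μᵣN²A/R.
L₂/L₁ = (4) = 4.00.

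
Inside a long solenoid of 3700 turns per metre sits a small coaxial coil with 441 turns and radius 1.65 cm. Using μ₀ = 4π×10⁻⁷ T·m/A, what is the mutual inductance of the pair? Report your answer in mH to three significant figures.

The outer solenoid produces a uniform field B₁ = μ₀n₁I₁ across the inner coil,
so the flux linkage is N₂Φ = N₂B₁A₂ = μ₀n₁N₂A₂·I₁, giving M = μ₀n₁N₂A₂.
A₂ = πr² = π(1.650×10^-2 m)² = 8.553×10^-4 m².
M = (4π×10⁻⁷)(3700)(441)(8.553×10^-4) = 1.754×10^-3 H.

M ≈ 1.75 mH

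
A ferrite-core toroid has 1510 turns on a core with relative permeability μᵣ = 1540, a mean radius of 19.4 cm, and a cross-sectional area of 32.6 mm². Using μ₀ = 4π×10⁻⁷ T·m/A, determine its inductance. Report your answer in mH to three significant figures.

L ≈ 118 mH

For a thin toroid, L = μ₀μᵣN²A/(2πR).
L = (4π×10⁻⁷)(1540)(1510)²(3.260×10^-5) / (2π×0.194 m) = 0.118 H.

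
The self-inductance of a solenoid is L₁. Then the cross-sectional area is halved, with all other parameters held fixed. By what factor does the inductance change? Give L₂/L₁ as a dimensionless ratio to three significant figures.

L₂/L₁ = 0.500

For a solenoid, L ∝ μᵣN²A/ℓ.
L₂/L₁ = (0.5) = 0.500.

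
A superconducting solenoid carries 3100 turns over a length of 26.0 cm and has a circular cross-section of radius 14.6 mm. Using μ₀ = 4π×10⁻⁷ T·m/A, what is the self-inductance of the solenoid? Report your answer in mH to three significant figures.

A = πr² = π(1.460×10^-2 m)² = 6.697×10^-4 m².
For a long solenoid, L = μ₀N²A/ℓ.
L = (4π×10⁻⁷)(3100)²(6.697×10^-4)/(0.26 m) = 3.110×10^-2 H.

L ≈ 31.1 mH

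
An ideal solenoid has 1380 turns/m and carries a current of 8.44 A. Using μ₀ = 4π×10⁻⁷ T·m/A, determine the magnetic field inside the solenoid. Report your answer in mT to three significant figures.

Inside a long solenoid, B = μ₀nI.
B = (4π×10⁻⁷)(1.380×10^3 m⁻¹)(8.44 A) = 1.464×10^-2 T.

B ≈ 14.6 mT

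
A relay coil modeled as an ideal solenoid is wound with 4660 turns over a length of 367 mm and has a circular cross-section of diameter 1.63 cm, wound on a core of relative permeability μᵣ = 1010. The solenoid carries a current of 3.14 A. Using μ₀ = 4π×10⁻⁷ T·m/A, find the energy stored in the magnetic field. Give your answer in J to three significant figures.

A = π(d/2)² = π(8.150×10^-3 m)² = 2.087×10^-4 m².
L = μ₀μᵣN²A/ℓ = (4π×10⁻⁷)(1010)(4660)²(2.087×10^-4)/(0.367) = 15.67 H.
U = ½LI² = ½(15.67)(3.14)² = 77.26 J.

U ≈ 77.3 J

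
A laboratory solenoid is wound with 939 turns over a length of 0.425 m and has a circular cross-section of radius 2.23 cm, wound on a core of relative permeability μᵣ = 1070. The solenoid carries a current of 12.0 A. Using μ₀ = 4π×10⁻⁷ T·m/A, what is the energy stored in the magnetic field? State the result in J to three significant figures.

A = πr² = π(2.230×10^-2 m)² = 1.562×10^-3 m².
L = μ₀μᵣN²A/ℓ = (4π×10⁻⁷)(1070)(939)²(1.562×10^-3)/(0.425) = 4.358 H.
U = ½LI² = ½(4.358)(12.0)² = 313.8 J.

U ≈ 314 J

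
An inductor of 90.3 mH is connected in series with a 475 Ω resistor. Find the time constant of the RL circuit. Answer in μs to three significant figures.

τ = L/R = (9.030×10^-2 H)/(475 Ω) = 1.901×10^-4 s.

τ ≈ 190 μs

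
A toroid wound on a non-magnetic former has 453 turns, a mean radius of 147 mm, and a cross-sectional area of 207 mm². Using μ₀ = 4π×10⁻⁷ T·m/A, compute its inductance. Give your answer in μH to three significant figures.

L ≈ 57.8 μH

For a thin toroid, L = μ₀N²A/(2πR).
L = (4π×10⁻⁷)(453)²(2.070×10^-4) / (2π×0.147 m) = 5.779×10^-5 H.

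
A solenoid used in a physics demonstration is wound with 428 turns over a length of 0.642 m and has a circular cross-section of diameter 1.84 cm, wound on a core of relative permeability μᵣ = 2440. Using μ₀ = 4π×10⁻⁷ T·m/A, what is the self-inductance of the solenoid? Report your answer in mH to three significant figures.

A = π(d/2)² = π(9.200×10^-3 m)² = 2.659×10^-4 m².
For a long solenoid, L = μ₀μᵣN²A/ℓ.
L = (4π×10⁻⁷)(2440)(428)²(2.659×10^-4)/(0.642 m) = 0.2326 H.

L ≈ 233 mH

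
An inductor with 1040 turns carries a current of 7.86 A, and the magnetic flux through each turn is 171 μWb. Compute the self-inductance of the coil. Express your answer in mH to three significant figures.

Self-inductance is defined by L = NΦ_B/I (flux linkage over current).
L = (1040)(1.710×10^-4 Wb)/(7.86 A) = 2.263×10^-2 H.

L ≈ 22.6 mH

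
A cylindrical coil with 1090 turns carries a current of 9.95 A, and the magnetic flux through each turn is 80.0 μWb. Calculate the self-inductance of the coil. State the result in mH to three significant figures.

L ≈ 8.76 mH

Self-inductance is defined by L = NΦ_B/I (flux linkage over current).
L = (1090)(8.000×10^-5 Wb)/(9.95 A) = 8.764×10^-3 H.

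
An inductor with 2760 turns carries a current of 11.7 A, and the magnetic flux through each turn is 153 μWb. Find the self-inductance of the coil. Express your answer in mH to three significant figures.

Self-inductance is defined by L = NΦ_B/I (flux linkage over current).
L = (2760)(1.530×10^-4 Wb)/(11.7 A) = 3.609×10^-2 H.

L ≈ 36.1 mH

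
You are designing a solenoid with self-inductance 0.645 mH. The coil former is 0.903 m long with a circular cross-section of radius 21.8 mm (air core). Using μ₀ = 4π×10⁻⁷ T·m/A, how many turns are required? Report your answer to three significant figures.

A = πr² = π(2.180×10^-2 m)² = 1.493×10^-3 m².
From L = μ₀N²A/ℓ, N = √(Lℓ / (μ₀A)).
N = √[(6.450×10^-4)(0.903) / ((4π×10⁻⁷)×1.493×10^-3)] = √(3.104×10^5) ≈ 557.2.

N ≈ 557 turns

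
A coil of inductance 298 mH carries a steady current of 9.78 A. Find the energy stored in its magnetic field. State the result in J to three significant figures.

U ≈ 14.3 J

Stored magnetic energy: U = ½LI².
U = ½(0.298 H)(9.78 A)² = 14.25 J.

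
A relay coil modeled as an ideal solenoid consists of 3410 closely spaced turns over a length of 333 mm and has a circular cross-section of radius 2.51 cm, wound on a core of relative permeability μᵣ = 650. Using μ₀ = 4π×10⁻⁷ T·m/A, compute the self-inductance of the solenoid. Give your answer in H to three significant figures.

A = πr² = π(2.510×10^-2 m)² = 1.979×10^-3 m².
For a long solenoid, L = μ₀μᵣN²A/ℓ.
L = (4π×10⁻⁷)(650)(3410)²(1.979×10^-3)/(0.333 m) = 56.45 H.

L ≈ 56.5 H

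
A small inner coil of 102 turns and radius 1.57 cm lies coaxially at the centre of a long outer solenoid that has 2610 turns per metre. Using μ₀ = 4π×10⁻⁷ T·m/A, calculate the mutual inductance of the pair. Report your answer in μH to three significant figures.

M ≈ 259 μH

The outer solenoid produces a uniform field B₁ = μ₀n₁I₁ across the inner coil,
so the flux linkage is N₂Φ = N₂B₁A₂ = μ₀n₁N₂A₂·I₁, giving M = μ₀n₁N₂A₂.
A₂ = πr² = π(1.570×10^-2 m)² = 7.744×10^-4 m².
M = (4π×10⁻⁷)(2610)(102)(7.744×10^-4) = 2.591×10^-4 H.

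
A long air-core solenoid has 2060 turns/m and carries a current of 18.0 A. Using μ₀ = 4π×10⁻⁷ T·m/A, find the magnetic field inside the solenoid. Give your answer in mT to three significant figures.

Inside a long solenoid, B = μ₀nI.
B = (4π×10⁻⁷)(2.060×10^3 m⁻¹)(18.0 A) = 4.660×10^-2 T.

B ≈ 46.6 mT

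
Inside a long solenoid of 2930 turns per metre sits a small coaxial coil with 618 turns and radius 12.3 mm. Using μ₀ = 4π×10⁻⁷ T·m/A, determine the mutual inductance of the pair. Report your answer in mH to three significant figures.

The outer solenoid produces a uniform field B₁ = μ₀n₁I₁ across the inner coil,
so the flux linkage is N₂Φ = N₂B₁A₂ = μ₀n₁N₂A₂·I₁, giving M = μ₀n₁N₂A₂.
A₂ = πr² = π(1.230×10^-2 m)² = 4.753×10^-4 m².
M = (4π×10⁻⁷)(2930)(618)(4.753×10^-4) = 1.081×10^-3 H.

M ≈ 1.08 mH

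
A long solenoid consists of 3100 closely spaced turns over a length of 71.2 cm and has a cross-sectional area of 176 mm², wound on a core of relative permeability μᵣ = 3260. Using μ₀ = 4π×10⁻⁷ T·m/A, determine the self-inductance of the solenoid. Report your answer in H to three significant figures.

A = 176 mm² = 1.760×10^-4 m².
For a long solenoid, L = μ₀μᵣN²A/ℓ.
L = (4π×10⁻⁷)(3260)(3100)²(1.760×10^-4)/(0.712 m) = 9.732 H.

L ≈ 9.73 H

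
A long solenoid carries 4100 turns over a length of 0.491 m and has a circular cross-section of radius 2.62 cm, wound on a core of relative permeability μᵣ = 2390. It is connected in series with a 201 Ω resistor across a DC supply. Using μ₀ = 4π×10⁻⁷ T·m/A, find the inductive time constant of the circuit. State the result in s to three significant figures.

A = πr² = π(2.620×10^-2 m)² = 2.157×10^-3 m².
L = μ₀μᵣN²A/ℓ = (4π×10⁻⁷)(2390)(4100)²(2.157×10^-3)/(0.491) = 221.7 H.
τ = L/R = (221.7)/(201) = 1.103 s.

τ ≈ 1.10 s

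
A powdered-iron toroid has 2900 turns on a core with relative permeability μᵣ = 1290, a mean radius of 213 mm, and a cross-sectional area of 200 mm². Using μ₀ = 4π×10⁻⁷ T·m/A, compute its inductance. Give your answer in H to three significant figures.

For a thin toroid, L = μ₀μᵣN²A/(2πR).
L = (4π×10⁻⁷)(1290)(2900)²(2.000×10^-4) / (2π×0.213 m) = 2.037 H.

L ≈ 2.04 H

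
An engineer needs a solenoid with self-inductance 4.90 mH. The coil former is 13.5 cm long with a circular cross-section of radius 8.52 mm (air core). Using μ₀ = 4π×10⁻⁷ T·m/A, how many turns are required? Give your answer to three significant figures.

A = πr² = π(8.520×10^-3 m)² = 2.280×10^-4 m².
From L = μ₀N²A/ℓ, N = √(Lℓ / (μ₀A)).
N = √[(4.900×10^-3)(0.135) / ((4π×10⁻⁷)×2.280×10^-4)] = √(2.308×10^6) ≈ 1519.3.

N ≈ 1520 turns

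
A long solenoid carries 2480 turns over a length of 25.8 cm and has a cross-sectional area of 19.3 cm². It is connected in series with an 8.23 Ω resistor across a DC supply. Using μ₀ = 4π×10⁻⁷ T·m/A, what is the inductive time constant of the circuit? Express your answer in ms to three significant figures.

τ ≈ 7.03 ms

A = 19.3 cm² = 1.930×10^-3 m².
L = μ₀N²A/ℓ = (4π×10⁻⁷)(2480)²(1.930×10^-3)/(0.258) = 5.782×10^-2 H.
τ = L/R = (5.782×10^-2)/(8.23) = 7.025×10^-3 s.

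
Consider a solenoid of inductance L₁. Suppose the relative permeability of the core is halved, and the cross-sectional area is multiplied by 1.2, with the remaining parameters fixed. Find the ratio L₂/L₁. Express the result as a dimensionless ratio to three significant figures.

L₂/L₁ = 0.600

For a solenoid, L ∝ μᵣN²A/ℓ.
L₂/L₁ = (0.5) × (1.2) = 0.600.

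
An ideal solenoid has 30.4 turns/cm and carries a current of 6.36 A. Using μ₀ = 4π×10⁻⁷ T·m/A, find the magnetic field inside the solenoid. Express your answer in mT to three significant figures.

Inside a long solenoid, B = μ₀nI.
B = (4π×10⁻⁷)(3.040×10^3 m⁻¹)(6.36 A) = 2.430×10^-2 T.

B ≈ 24.3 mT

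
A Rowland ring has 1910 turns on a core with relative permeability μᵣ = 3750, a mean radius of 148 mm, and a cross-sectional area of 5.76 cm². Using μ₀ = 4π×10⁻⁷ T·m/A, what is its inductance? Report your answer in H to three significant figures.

L ≈ 10.6 H

For a thin toroid, L = μ₀μᵣN²A/(2πR).
L = (4π×10⁻⁷)(3750)(1910)²(5.760×10^-4) / (2π×0.148 m) = 10.649 H.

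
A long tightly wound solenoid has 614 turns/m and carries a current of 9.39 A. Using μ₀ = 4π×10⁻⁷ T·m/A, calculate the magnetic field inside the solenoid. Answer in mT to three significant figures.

Inside a long solenoid, B = μ₀nI.
B = (4π×10⁻⁷)(614 m⁻¹)(9.39 A) = 7.245×10^-3 T.

B ≈ 7.25 mT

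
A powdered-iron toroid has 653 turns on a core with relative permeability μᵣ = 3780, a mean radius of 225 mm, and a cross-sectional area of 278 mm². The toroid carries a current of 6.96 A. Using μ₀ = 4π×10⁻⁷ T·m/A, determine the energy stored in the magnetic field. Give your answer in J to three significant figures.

L = μ₀μᵣN²A/(2πR) = (4π×10⁻⁷)(3780)(653)²(2.780×10^-4)/(2π×0.225) = 0.3983 H.
U = ½LI² = ½(0.3983)(6.96)² = 9.647 J.

U ≈ 9.65 J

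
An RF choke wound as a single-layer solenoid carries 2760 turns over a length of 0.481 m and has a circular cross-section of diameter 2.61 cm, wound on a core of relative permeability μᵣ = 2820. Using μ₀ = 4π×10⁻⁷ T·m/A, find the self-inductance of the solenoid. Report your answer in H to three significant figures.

A = π(d/2)² = π(1.305×10^-2 m)² = 5.350×10^-4 m².
For a long solenoid, L = μ₀μᵣN²A/ℓ.
L = (4π×10⁻⁷)(2820)(2760)²(5.350×10^-4)/(0.481 m) = 30.03 H.

L ≈ 30.0 H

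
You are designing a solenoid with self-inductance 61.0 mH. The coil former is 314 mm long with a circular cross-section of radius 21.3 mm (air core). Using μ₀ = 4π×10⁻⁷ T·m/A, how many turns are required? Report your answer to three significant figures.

A = πr² = π(2.130×10^-2 m)² = 1.425×10^-3 m².
From L = μ₀N²A/ℓ, N = √(Lℓ / (μ₀A)).
N = √[(6.100×10^-2)(0.314) / ((4π×10⁻⁷)×1.425×10^-3)] = √(1.069×10^7) ≈ 3270.2.

N ≈ 3270 turns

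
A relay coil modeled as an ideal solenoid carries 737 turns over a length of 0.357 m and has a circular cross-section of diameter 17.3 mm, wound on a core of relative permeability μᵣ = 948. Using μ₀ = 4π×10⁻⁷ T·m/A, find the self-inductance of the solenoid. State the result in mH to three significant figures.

A = π(d/2)² = π(8.650×10^-3 m)² = 2.351×10^-4 m².
For a long solenoid, L = μ₀μᵣN²A/ℓ.
L = (4π×10⁻⁷)(948)(737)²(2.351×10^-4)/(0.357 m) = 0.4261 H.

L ≈ 426 mH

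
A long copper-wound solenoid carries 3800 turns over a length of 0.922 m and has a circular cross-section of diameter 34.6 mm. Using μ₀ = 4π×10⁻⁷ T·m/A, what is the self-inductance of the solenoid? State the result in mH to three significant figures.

L ≈ 18.5 mH

A = π(d/2)² = π(1.730×10^-2 m)² = 9.402×10^-4 m².
For a long solenoid, L = μ₀N²A/ℓ.
L = (4π×10⁻⁷)(3800)²(9.402×10^-4)/(0.922 m) = 1.850×10^-2 H.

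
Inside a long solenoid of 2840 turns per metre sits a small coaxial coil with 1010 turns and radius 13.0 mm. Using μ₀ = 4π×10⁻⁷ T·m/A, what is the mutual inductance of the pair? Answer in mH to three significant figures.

The outer solenoid produces a uniform field B₁ = μ₀n₁I₁ across the inner coil,
so the flux linkage is N₂Φ = N₂B₁A₂ = μ₀n₁N₂A₂·I₁, giving M = μ₀n₁N₂A₂.
A₂ = πr² = π(1.300×10^-2 m)² = 5.309×10^-4 m².
M = (4π×10⁻⁷)(2840)(1010)(5.309×10^-4) = 1.914×10^-3 H.

M ≈ 1.91 mH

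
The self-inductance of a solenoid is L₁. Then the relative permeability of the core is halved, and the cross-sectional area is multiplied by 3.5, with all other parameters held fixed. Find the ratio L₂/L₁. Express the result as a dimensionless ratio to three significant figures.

L₂/L₁ = 1.75

For a solenoid, L ∝ μᵣN²A/ℓ.
L₂/L₁ = (0.5) × (3.5) = 1.75.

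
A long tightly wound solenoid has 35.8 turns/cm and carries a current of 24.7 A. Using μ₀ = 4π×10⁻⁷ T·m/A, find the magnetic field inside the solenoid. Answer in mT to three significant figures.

B ≈ 111 mT

Inside a long solenoid, B = μ₀nI.
B = (4π×10⁻⁷)(3.580×10^3 m⁻¹)(24.7 A) = 0.1111 T.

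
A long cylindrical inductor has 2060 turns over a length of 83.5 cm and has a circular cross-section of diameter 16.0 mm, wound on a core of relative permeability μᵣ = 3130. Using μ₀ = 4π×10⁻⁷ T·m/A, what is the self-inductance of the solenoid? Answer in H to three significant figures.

A = π(d/2)² = π(8.000×10^-3 m)² = 2.011×10^-4 m².
For a long solenoid, L = μ₀μᵣN²A/ℓ.
L = (4π×10⁻⁷)(3130)(2060)²(2.011×10^-4)/(0.835 m) = 4.019 H.

L ≈ 4.02 H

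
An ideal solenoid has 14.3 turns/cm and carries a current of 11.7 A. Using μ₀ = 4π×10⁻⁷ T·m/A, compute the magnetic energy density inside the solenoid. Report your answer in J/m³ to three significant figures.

u ≈ 176 J/m³

B = μ₀nI = (4π×10⁻⁷)(1.430×10^3)(11.7) = 2.102×10^-2 T.
u = B²/(2μ₀) = (2.102×10^-2)²/(2×4π×10⁻⁷) = 175.9 J/m³.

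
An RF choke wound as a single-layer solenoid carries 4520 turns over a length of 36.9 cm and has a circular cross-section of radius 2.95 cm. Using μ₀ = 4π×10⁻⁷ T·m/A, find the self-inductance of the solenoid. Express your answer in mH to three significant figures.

A = πr² = π(2.950×10^-2 m)² = 2.734×10^-3 m².
For a long solenoid, L = μ₀N²A/ℓ.
L = (4π×10⁻⁷)(4520)²(2.734×10^-3)/(0.369 m) = 0.1902 H.

L ≈ 190 mH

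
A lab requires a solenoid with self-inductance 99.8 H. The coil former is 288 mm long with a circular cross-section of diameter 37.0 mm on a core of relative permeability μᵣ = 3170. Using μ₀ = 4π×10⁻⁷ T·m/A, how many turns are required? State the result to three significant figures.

A = π(d/2)² = π(1.850×10^-2 m)² = 1.075×10^-3 m².
From L = μ₀μᵣN²A/ℓ, N = √(Lℓ / (μ₀μᵣA)).
N = √[(99.8)(0.288) / ((4π×10⁻⁷)(3170)×1.075×10^-3)] = √(6.711×10^6) ≈ 2590.5.

N ≈ 2590 turns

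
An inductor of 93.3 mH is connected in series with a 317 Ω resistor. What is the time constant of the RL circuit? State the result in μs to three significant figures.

τ ≈ 294 μs

τ = L/R = (9.330×10^-2 H)/(317 Ω) = 2.943×10^-4 s.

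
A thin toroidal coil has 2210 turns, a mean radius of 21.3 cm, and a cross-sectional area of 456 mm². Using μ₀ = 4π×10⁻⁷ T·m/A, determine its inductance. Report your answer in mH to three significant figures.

For a thin toroid, L = μ₀N²A/(2πR).
L = (4π×10⁻⁷)(2210)²(4.560×10^-4) / (2π×0.213 m) = 2.091×10^-3 H.

L ≈ 2.09 mH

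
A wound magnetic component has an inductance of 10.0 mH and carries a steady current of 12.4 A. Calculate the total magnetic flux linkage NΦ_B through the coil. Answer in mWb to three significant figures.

NΦ_B ≈ 124 mWb

From L = NΦ_B/I, the flux linkage is NΦ_B = LI.
NΦ_B = (1.000×10^-2 H)(12.4 A) = 0.124 Wb.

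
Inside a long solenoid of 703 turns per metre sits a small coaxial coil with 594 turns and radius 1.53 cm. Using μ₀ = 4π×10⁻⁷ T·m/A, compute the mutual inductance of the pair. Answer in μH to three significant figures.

The outer solenoid produces a uniform field B₁ = μ₀n₁I₁ across the inner coil,
so the flux linkage is N₂Φ = N₂B₁A₂ = μ₀n₁N₂A₂·I₁, giving M = μ₀n₁N₂A₂.
A₂ = πr² = π(1.530×10^-2 m)² = 7.354×10^-4 m².
M = (4π×10⁻⁷)(703)(594)(7.354×10^-4) = 3.859×10^-4 H.

M ≈ 386 μH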